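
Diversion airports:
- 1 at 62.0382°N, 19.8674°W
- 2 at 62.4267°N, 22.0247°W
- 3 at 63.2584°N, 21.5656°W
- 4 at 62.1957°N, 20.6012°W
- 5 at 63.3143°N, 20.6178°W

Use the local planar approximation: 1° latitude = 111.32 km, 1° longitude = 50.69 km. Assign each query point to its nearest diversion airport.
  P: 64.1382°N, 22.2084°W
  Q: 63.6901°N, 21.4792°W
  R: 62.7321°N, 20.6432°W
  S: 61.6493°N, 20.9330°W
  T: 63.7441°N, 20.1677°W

P at 64.1382°N, 22.2084°W:
  1: 262.1656 km
  2: 190.7516 km
  3: 103.2172 km
  4: 231.0769 km
  5: 122.1177 km
  → nearest: 3 (103.2172 km)
Q at 63.6901°N, 21.4792°W:
  1: 201.2227 km
  2: 143.3342 km
  3: 48.2560 km
  4: 172.2071 km
  5: 60.4704 km
  → nearest: 3 (48.2560 km)
R at 62.7321°N, 20.6432°W:
  1: 86.6791 km
  2: 77.8445 km
  3: 74.9579 km
  4: 59.7500 km
  5: 64.8233 km
  → nearest: 4 (59.7500 km)
S at 61.6493°N, 20.9330°W:
  1: 69.2234 km
  2: 102.7206 km
  3: 181.9726 km
  4: 63.1077 km
  5: 186.0352 km
  → nearest: 4 (63.1077 km)
T at 63.7441°N, 20.1677°W:
  1: 190.5099 km
  2: 174.2636 km
  3: 89.1316 km
  4: 173.7629 km
  5: 53.0069 km
  → nearest: 5 (53.0069 km)

P→3; Q→3; R→4; S→4; T→5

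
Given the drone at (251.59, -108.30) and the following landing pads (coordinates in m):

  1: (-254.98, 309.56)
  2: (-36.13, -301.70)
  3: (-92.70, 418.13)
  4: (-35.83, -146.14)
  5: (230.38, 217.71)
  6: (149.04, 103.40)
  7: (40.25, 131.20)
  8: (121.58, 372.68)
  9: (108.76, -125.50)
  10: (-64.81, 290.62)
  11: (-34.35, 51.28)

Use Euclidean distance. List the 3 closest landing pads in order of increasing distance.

Distances from (251.59, -108.30):
1: 656.67 m
2: 346.68 m
3: 629.02 m
4: 289.90 m
5: 326.70 m
6: 235.23 m
7: 319.41 m
8: 498.24 m
9: 143.86 m
10: 509.16 m
11: 327.46 m
Sorted: 9 (143.86 m) < 6 (235.23 m) < 4 (289.90 m) < 7 (319.41 m) < 5 (326.70 m) < …

9, 6, 4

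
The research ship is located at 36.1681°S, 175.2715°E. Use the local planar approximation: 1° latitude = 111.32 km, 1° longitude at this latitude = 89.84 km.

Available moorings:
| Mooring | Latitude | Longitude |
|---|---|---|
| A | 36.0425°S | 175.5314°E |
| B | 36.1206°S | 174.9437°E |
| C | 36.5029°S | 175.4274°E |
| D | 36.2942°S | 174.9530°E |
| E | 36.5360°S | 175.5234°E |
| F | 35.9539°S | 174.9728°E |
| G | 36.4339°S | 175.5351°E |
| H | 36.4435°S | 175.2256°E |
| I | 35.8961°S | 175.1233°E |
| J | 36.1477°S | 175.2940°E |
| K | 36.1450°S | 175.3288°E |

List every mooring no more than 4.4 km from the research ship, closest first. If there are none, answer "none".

Distances from 36.1681°S, 175.2715°E:
A: 27.2155 km
B: 29.9205 km
C: 39.8148 km
D: 31.8718 km
E: 46.7913 km
F: 35.8985 km
G: 37.8989 km
H: 30.9336 km
I: 33.0770 km
J: 3.0403 km
K: 5.7544 km
Threshold 4.4 km: J (3.0403 km) is within range.

J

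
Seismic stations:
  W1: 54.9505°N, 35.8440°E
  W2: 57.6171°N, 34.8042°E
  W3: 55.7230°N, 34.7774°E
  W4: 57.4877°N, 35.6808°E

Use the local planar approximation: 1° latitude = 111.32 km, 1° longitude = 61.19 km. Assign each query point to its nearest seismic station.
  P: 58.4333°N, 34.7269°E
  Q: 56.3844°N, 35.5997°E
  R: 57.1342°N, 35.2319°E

P→W2; Q→W3; R→W4

P at 58.4333°N, 34.7269°E:
  W1: 393.6850 km
  W2: 90.9824 km
  W3: 301.7264 km
  W4: 120.3641 km
  → nearest: W2 (90.9824 km)
Q at 56.3844°N, 35.5997°E:
  W1: 160.3202 km
  W2: 145.6018 km
  W3: 89.1779 km
  W4: 122.9196 km
  → nearest: W3 (89.1779 km)
R at 57.1342°N, 35.2319°E:
  W1: 245.9580 km
  W2: 59.7886 km
  W3: 159.5375 km
  W4: 47.9901 km
  → nearest: W4 (47.9901 km)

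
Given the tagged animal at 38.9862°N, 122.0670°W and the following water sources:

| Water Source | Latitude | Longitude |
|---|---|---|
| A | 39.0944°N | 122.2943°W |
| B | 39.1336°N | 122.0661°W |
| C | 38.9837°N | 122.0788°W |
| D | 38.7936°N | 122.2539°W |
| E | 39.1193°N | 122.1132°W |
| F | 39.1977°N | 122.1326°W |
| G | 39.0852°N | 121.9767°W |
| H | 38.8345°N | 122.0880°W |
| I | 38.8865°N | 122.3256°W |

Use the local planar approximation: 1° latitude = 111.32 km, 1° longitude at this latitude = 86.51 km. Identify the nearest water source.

Distances from 38.9862°N, 122.0670°W:
A: √((0.1082·111.32)² + (-0.2273·86.51)²) = √(145.077785 + 386.662002) = 23.0595 km
B: √((0.1474·111.32)² + (0.0009·86.51)²) = √(269.241104 + 0.006062) = 16.4088 km
C: √((-0.0025·111.32)² + (-0.0118·86.51)²) = √(0.077451 + 1.042069) = 1.0581 km
D: √((-0.1926·111.32)² + (-0.1869·86.51)²) = √(459.683548 + 261.427474) = 26.8535 km
E: √((0.1331·111.32)² + (-0.0462·86.51)²) = √(219.534362 + 15.974106) = 15.3463 km
F: √((0.2115·111.32)² + (-0.0656·86.51)²) = √(554.328412 + 32.206261) = 24.2185 km
G: √((0.0990·111.32)² + (0.0903·86.51)²) = √(121.455388 + 61.025047) = 13.5085 km
H: √((-0.1517·111.32)² + (-0.0210·86.51)²) = √(285.179010 + 3.300435) = 16.9847 km
I: √((-0.0997·111.32)² + (-0.2586·86.51)²) = √(123.179011 + 500.483386) = 24.9732 km
Minimum: C at 1.0581 km.

C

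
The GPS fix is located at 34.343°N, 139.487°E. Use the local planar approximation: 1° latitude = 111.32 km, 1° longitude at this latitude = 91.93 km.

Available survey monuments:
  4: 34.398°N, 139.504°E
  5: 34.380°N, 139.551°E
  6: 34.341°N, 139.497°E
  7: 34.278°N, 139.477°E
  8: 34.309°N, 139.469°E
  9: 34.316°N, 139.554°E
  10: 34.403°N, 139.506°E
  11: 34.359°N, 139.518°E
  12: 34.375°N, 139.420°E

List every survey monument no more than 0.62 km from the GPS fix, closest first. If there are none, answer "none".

none

Distances from 34.343°N, 139.487°E:
4: √((0.055·111.32)² + (0.017·91.93)²) = √(37.48623 + 2.44238) = 6.319 km
5: √((0.037·111.32)² + (0.064·91.93)²) = √(16.96484 + 34.61581) = 7.182 km
6: √((-0.002·111.32)² + (0.010·91.93)²) = √(0.04957 + 0.84511) = 0.946 km
7: √((-0.065·111.32)² + (-0.010·91.93)²) = √(52.35680 + 0.84511) = 7.294 km
8: √((-0.034·111.32)² + (-0.018·91.93)²) = √(14.32532 + 2.73816) = 4.131 km
9: √((-0.027·111.32)² + (0.067·91.93)²) = √(9.03387 + 37.93710) = 6.854 km
10: √((0.060·111.32)² + (0.019·91.93)²) = √(44.61171 + 3.05086) = 6.904 km
11: √((0.016·111.32)² + (0.031·91.93)²) = √(3.17239 + 8.12153) = 3.361 km
12: √((0.032·111.32)² + (-0.067·91.93)²) = √(12.68955 + 37.93710) = 7.115 km
Threshold 0.62 km: none within range.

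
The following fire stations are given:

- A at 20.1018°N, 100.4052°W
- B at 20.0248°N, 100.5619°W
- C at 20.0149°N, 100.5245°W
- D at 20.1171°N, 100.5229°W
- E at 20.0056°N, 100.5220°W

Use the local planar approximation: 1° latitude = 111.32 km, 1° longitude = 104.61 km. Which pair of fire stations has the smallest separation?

C and E

Pairwise distances:
A–B: 18.4982 km
A–C: 15.7902 km
A–D: 12.4298 km
A–E: 16.2472 km
B–C: 4.0647 km
B–D: 11.0552 km
B–E: 4.6894 km
C–D: 11.3781 km
C–E: 1.0678 km
D–E: 12.4125 km
Closest pair: C–E at 1.0678 km.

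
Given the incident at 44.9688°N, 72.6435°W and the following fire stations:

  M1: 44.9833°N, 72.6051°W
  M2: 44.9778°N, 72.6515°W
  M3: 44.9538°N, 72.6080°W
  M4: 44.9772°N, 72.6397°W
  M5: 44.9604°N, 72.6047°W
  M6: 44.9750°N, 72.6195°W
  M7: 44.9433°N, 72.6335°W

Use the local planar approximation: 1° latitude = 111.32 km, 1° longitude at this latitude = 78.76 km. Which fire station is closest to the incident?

Distances from 44.9688°N, 72.6435°W:
M1: √((0.0145·111.32)² + (0.0384·78.76)²) = √(2.605448 + 9.146899) = 3.4282 km
M2: √((0.0090·111.32)² + (-0.0080·78.76)²) = √(1.003764 + 0.397001) = 1.1835 km
M3: √((-0.0150·111.32)² + (0.0355·78.76)²) = √(2.788232 + 7.817504) = 3.2566 km
M4: √((0.0084·111.32)² + (0.0038·78.76)²) = √(0.874390 + 0.089573) = 0.9818 km
M5: √((-0.0084·111.32)² + (0.0388·78.76)²) = √(0.874390 + 9.338451) = 3.1958 km
M6: √((0.0062·111.32)² + (0.0240·78.76)²) = √(0.476354 + 3.573007) = 2.0123 km
M7: √((-0.0255·111.32)² + (0.0100·78.76)²) = √(8.057991 + 0.620314) = 2.9459 km
Minimum: M4 at 0.9818 km.

M4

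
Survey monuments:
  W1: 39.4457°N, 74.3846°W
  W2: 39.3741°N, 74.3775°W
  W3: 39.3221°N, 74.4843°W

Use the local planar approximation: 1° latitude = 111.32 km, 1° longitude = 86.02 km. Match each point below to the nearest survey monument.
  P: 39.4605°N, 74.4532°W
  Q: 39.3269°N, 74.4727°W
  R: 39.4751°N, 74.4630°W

P at 39.4605°N, 74.4532°W:
  W1: 6.1267 km
  W2: 11.6150 km
  W3: 15.6372 km
  → nearest: W1 (6.1267 km)
Q at 39.3269°N, 74.4727°W:
  W1: 15.2423 km
  W2: 9.7298 km
  W3: 1.1319 km
  → nearest: W3 (1.1319 km)
R at 39.4751°N, 74.4630°W:
  W1: 7.4962 km
  W2: 13.4352 km
  W3: 17.1302 km
  → nearest: W1 (7.4962 km)

P→W1; Q→W3; R→W1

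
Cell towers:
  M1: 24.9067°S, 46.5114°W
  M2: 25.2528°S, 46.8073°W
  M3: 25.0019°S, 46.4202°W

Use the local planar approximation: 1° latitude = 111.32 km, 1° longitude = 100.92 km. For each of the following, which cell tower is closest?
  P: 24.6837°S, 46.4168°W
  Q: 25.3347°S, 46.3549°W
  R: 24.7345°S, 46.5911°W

P→M1; Q→M3; R→M1

P at 24.6837°S, 46.4168°W:
  M1: 26.5969 km
  M2: 74.6096 km
  M3: 35.4237 km
  → nearest: M1 (26.5969 km)
Q at 25.3347°S, 46.3549°W:
  M1: 50.1945 km
  M2: 46.5576 km
  M3: 37.6289 km
  → nearest: M3 (37.6289 km)
R at 24.7345°S, 46.5911°W:
  M1: 20.7884 km
  M2: 61.6849 km
  M3: 34.4026 km
  → nearest: M1 (20.7884 km)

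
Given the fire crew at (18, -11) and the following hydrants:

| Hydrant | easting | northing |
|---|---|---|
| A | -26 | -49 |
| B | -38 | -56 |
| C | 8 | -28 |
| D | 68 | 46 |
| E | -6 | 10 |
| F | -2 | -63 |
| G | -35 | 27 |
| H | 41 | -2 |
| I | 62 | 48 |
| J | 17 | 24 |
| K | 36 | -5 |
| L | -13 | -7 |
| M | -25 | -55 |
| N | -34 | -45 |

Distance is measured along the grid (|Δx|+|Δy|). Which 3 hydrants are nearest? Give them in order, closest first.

K, C, H

Distances from (18, -11):
A: |-44| + |-38| = 44 + 38 = 82
B: |-56| + |-45| = 56 + 45 = 101
C: |-10| + |-17| = 10 + 17 = 27
D: |50| + |57| = 50 + 57 = 107
E: |-24| + |21| = 24 + 21 = 45
F: |-20| + |-52| = 20 + 52 = 72
G: |-53| + |38| = 53 + 38 = 91
H: |23| + |9| = 23 + 9 = 32
I: |44| + |59| = 44 + 59 = 103
J: |-1| + |35| = 1 + 35 = 36
K: |18| + |6| = 18 + 6 = 24
L: |-31| + |4| = 31 + 4 = 35
M: |-43| + |-44| = 43 + 44 = 87
N: |-52| + |-34| = 52 + 34 = 86
Sorted: K (24) < C (27) < H (32) < L (35) < J (36) < …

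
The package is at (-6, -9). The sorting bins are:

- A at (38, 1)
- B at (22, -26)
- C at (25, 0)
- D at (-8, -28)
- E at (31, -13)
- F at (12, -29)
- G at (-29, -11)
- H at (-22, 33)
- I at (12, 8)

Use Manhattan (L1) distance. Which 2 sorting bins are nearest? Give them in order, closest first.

D, G

Distances from (-6, -9):
A: |44| + |10| = 44 + 10 = 54
B: |28| + |-17| = 28 + 17 = 45
C: |31| + |9| = 31 + 9 = 40
D: |-2| + |-19| = 2 + 19 = 21
E: |37| + |-4| = 37 + 4 = 41
F: |18| + |-20| = 18 + 20 = 38
G: |-23| + |-2| = 23 + 2 = 25
H: |-16| + |42| = 16 + 42 = 58
I: |18| + |17| = 18 + 17 = 35
Sorted: D (21) < G (25) < I (35) < F (38) < …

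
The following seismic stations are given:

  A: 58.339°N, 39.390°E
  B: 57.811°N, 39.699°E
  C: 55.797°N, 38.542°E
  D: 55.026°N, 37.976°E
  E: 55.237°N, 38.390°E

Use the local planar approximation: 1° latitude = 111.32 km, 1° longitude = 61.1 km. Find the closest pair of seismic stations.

Pairwise distances:
A–B: 61.735 km
A–C: 287.680 km
A–D: 378.787 km
A–E: 350.679 km
B–C: 235.080 km
B–D: 327.413 km
B–E: 297.491 km
C–D: 92.533 km
C–E: 63.027 km
D–E: 34.519 km
Closest pair: D–E at 34.519 km.

D and E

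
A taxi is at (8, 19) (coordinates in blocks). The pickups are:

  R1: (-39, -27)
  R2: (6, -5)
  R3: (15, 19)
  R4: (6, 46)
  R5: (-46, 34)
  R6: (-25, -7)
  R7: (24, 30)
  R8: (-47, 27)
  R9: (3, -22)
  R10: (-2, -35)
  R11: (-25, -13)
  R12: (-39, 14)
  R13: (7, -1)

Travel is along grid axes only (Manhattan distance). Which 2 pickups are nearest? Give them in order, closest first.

Distances from (8, 19):
R1: |-47| + |-46| = 47 + 46 = 93 blocks
R2: |-2| + |-24| = 2 + 24 = 26 blocks
R3: |7| + |0| = 7 + 0 = 7 blocks
R4: |-2| + |27| = 2 + 27 = 29 blocks
R5: |-54| + |15| = 54 + 15 = 69 blocks
R6: |-33| + |-26| = 33 + 26 = 59 blocks
R7: |16| + |11| = 16 + 11 = 27 blocks
R8: |-55| + |8| = 55 + 8 = 63 blocks
R9: |-5| + |-41| = 5 + 41 = 46 blocks
R10: |-10| + |-54| = 10 + 54 = 64 blocks
R11: |-33| + |-32| = 33 + 32 = 65 blocks
R12: |-47| + |-5| = 47 + 5 = 52 blocks
R13: |-1| + |-20| = 1 + 20 = 21 blocks
Sorted: R3 (7 blocks) < R13 (21 blocks) < R2 (26 blocks) < R7 (27 blocks) < …

R3, R13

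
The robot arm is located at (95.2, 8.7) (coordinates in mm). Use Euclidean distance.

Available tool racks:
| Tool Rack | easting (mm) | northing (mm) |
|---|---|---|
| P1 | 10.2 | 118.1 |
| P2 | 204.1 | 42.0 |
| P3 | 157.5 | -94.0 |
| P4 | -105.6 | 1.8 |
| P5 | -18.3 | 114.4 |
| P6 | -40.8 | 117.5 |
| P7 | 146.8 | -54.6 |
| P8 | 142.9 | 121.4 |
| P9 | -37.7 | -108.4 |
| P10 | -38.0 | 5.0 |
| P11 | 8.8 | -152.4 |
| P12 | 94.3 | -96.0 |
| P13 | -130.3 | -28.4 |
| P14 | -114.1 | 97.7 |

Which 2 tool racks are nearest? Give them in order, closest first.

Distances from (95.2, 8.7):
P1: 138.5 mm
P2: 113.9 mm
P3: 120.1 mm
P4: 200.9 mm
P5: 155.1 mm
P6: 174.2 mm
P7: 81.7 mm
P8: 122.4 mm
P9: 177.1 mm
P10: 133.3 mm
P11: 182.8 mm
P12: 104.7 mm
P13: 228.5 mm
P14: 227.4 mm
Sorted: P7 (81.7 mm) < P12 (104.7 mm) < P2 (113.9 mm) < P3 (120.1 mm) < …

P7, P12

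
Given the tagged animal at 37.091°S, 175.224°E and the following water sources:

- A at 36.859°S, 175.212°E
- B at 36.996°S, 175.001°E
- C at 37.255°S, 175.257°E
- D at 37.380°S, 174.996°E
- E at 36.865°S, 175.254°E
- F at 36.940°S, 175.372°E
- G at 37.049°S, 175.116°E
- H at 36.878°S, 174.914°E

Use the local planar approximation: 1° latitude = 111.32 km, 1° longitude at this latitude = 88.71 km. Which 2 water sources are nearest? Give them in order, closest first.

G, C

Distances from 37.091°S, 175.224°E:
A: 25.848 km
B: 22.432 km
C: 18.490 km
D: 38.001 km
E: 25.299 km
F: 21.329 km
G: 10.661 km
H: 36.311 km
Sorted: G (10.661 km) < C (18.490 km) < F (21.329 km) < B (22.432 km) < …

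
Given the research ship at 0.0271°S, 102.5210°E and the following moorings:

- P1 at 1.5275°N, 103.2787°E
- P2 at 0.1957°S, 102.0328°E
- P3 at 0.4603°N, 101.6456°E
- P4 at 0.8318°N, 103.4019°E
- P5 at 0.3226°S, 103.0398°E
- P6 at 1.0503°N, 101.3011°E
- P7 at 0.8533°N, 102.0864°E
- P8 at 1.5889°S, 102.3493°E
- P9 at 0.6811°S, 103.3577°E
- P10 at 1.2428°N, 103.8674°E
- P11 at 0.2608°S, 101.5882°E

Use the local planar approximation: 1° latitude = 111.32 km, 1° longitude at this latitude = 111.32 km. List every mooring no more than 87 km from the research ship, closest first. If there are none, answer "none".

Distances from 0.0271°S, 102.5210°E:
P1: 192.5189 km
P2: 57.4960 km
P3: 111.5360 km
P4: 136.9595 km
P5: 66.4641 km
P6: 181.1798 km
P7: 109.2968 km
P8: 174.9071 km
P9: 118.2186 km
P10: 206.0304 km
P11: 107.0486 km
Threshold 87 km: P2 (57.4960 km), P5 (66.4641 km) are within range.

P2, P5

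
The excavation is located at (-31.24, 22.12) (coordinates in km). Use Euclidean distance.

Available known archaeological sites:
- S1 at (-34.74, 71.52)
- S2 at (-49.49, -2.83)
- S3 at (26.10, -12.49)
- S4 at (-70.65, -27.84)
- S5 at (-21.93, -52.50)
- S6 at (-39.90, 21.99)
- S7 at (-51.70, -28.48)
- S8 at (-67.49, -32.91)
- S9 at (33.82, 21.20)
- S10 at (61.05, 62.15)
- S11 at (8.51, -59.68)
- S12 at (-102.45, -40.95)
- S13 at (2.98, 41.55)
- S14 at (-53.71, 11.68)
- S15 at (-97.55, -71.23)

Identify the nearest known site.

Distances from (-31.24, 22.12):
S1: 49.52 km
S2: 30.91 km
S3: 66.98 km
S4: 63.63 km
S5: 75.20 km
S6: 8.66 km
S7: 54.58 km
S8: 65.90 km
S9: 65.07 km
S10: 100.60 km
S11: 90.95 km
S12: 95.12 km
S13: 39.35 km
S14: 24.78 km
S15: 114.50 km
Minimum: S6 at 8.66 km.

S6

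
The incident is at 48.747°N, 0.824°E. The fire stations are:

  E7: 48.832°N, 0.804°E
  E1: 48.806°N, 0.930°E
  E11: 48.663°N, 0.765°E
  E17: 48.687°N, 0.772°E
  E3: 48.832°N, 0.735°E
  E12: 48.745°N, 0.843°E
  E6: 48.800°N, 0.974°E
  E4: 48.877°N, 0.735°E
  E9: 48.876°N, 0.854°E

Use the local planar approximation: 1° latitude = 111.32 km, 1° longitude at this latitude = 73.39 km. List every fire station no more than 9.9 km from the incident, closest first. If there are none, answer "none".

E12, E17, E7

Distances from 48.747°N, 0.824°E:
E7: √((0.085·111.32)² + (-0.020·73.39)²) = √(89.53323 + 2.15444) = 9.575 km
E1: √((0.059·111.32)² + (0.106·73.39)²) = √(43.13705 + 60.51813) = 10.181 km
E11: √((-0.084·111.32)² + (-0.059·73.39)²) = √(87.43896 + 18.74899) = 10.305 km
E17: √((-0.060·111.32)² + (-0.052·73.39)²) = √(44.61171 + 14.56399) = 7.693 km
E3: √((0.085·111.32)² + (-0.089·73.39)²) = √(89.53323 + 42.66324) = 11.498 km
E12: √((-0.002·111.32)² + (0.019·73.39)²) = √(0.04957 + 1.94438) = 1.412 km
E6: √((0.053·111.32)² + (0.150·73.39)²) = √(34.80953 + 121.18707) = 12.490 km
E4: √((0.130·111.32)² + (-0.089·73.39)²) = √(209.42721 + 42.66324) = 15.877 km
E9: √((0.129·111.32)² + (0.030·73.39)²) = √(206.21764 + 4.84748) = 14.528 km
Threshold 9.9 km: E12 (1.412 km), E17 (7.693 km), E7 (9.575 km) are within range.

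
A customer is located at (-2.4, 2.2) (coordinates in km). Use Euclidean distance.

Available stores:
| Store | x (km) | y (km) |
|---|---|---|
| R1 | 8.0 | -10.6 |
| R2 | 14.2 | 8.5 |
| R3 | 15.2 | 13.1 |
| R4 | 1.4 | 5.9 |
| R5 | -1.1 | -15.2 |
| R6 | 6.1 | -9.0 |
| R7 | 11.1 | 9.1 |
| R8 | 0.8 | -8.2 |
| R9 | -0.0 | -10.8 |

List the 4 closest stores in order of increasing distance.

Distances from (-2.4, 2.2):
R1: √((10.4)² + (-12.8)²) = √(108.160 + 163.840) = 16.5 km
R2: √((16.6)² + (6.3)²) = √(275.560 + 39.690) = 17.8 km
R3: √((17.6)² + (10.9)²) = √(309.760 + 118.810) = 20.7 km
R4: √((3.8)² + (3.7)²) = √(14.440 + 13.690) = 5.3 km
R5: √((1.3)² + (-17.4)²) = √(1.690 + 302.760) = 17.4 km
R6: √((8.5)² + (-11.2)²) = √(72.250 + 125.440) = 14.1 km
R7: √((13.5)² + (6.9)²) = √(182.250 + 47.610) = 15.2 km
R8: √((3.2)² + (-10.4)²) = √(10.240 + 108.160) = 10.9 km
R9: √((2.4)² + (-13.0)²) = √(5.760 + 169.000) = 13.2 km
Sorted: R4 (5.3 km) < R8 (10.9 km) < R9 (13.2 km) < R6 (14.1 km) < R7 (15.2 km) < R1 (16.5 km) < …

R4, R8, R9, R6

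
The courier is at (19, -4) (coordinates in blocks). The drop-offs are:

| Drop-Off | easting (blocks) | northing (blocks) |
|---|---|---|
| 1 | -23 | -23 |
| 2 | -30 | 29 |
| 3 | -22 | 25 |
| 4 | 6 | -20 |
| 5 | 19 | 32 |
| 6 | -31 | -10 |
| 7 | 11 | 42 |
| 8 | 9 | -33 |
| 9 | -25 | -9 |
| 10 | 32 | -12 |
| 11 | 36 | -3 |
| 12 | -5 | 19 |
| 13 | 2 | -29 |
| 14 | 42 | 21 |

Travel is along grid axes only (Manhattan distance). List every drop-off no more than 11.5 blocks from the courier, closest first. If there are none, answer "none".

none

Distances from (19, -4):
1: |-42| + |-19| = 42 + 19 = 61 blocks
2: |-49| + |33| = 49 + 33 = 82 blocks
3: |-41| + |29| = 41 + 29 = 70 blocks
4: |-13| + |-16| = 13 + 16 = 29 blocks
5: |0| + |36| = 0 + 36 = 36 blocks
6: |-50| + |-6| = 50 + 6 = 56 blocks
7: |-8| + |46| = 8 + 46 = 54 blocks
8: |-10| + |-29| = 10 + 29 = 39 blocks
9: |-44| + |-5| = 44 + 5 = 49 blocks
10: |13| + |-8| = 13 + 8 = 21 blocks
11: |17| + |1| = 17 + 1 = 18 blocks
12: |-24| + |23| = 24 + 23 = 47 blocks
13: |-17| + |-25| = 17 + 25 = 42 blocks
14: |23| + |25| = 23 + 25 = 48 blocks
Threshold 11.5 blocks: none within range.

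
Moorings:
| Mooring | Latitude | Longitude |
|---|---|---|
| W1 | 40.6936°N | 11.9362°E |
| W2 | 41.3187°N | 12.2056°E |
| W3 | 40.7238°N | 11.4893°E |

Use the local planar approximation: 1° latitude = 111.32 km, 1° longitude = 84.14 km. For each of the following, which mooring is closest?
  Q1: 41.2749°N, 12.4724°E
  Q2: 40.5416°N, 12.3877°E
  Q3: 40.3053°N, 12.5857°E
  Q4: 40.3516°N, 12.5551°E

Q1→W2; Q2→W1; Q3→W1; Q4→W1

Q1 at 41.2749°N, 12.4724°E:
  W1: 78.8851 km
  W2: 22.9720 km
  W3: 102.9850 km
  → nearest: W2 (22.9720 km)
Q2 at 40.5416°N, 12.3877°E:
  W1: 41.5871 km
  W2: 87.8532 km
  W3: 78.2652 km
  → nearest: W1 (41.5871 km)
Q3 at 40.3053°N, 12.5857°E:
  W1: 69.6775 km
  W2: 117.2574 km
  W3: 103.3472 km
  → nearest: W1 (69.6775 km)
Q4 at 40.3516°N, 12.5551°E:
  W1: 64.5071 km
  W2: 111.6016 km
  W3: 98.7855 km
  → nearest: W1 (64.5071 km)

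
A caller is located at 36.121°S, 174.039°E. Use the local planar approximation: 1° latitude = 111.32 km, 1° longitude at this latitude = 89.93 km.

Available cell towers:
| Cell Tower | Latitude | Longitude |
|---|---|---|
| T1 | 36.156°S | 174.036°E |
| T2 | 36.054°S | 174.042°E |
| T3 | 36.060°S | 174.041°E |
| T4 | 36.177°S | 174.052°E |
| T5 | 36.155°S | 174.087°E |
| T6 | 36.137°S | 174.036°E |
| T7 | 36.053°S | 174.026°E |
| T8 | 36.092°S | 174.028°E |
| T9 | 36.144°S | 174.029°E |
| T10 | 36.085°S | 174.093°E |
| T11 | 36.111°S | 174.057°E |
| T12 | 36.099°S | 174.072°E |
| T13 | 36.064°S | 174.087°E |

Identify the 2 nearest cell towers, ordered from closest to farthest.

T6, T11

Distances from 36.121°S, 174.039°E:
T1: 3.906 km
T2: 7.463 km
T3: 6.793 km
T4: 6.343 km
T5: 5.741 km
T6: 1.801 km
T7: 7.660 km
T8: 3.376 km
T9: 2.714 km
T10: 6.296 km
T11: 1.965 km
T12: 3.848 km
T13: 7.674 km
Sorted: T6 (1.801 km) < T11 (1.965 km) < T9 (2.714 km) < T8 (3.376 km) < …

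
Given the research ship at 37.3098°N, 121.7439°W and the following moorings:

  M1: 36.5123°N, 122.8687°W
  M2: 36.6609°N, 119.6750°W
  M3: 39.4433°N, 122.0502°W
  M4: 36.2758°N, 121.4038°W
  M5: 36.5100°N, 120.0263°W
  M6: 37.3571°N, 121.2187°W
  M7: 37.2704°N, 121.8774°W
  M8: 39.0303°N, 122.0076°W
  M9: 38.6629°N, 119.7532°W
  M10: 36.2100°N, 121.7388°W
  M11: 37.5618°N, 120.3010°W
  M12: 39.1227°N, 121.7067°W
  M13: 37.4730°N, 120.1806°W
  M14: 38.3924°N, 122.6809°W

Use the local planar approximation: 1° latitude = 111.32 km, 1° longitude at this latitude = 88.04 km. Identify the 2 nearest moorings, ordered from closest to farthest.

M7, M6

Distances from 37.3098°N, 121.7439°W:
M1: 132.9959 km
M2: 195.9467 km
M3: 239.0273 km
M4: 118.9356 km
M5: 175.4815 km
M6: 46.5374 km
M7: 12.5450 km
M8: 192.9280 km
M9: 231.0953 km
M10: 122.4306 km
M11: 130.0935 km
M12: 201.8386 km
M13: 138.8268 km
M14: 146.0447 km
Sorted: M7 (12.5450 km) < M6 (46.5374 km) < M4 (118.9356 km) < M10 (122.4306 km) < …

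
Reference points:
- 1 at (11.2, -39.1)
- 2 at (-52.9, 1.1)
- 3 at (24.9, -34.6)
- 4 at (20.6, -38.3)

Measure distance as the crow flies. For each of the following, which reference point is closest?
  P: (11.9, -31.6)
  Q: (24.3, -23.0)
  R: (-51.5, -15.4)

P at (11.9, -31.6):
  1: 7.5
  2: 72.6
  3: 13.3
  4: 11.0
  → nearest: 1 (7.5)
Q at (24.3, -23.0):
  1: 20.8
  2: 80.9
  3: 11.6
  4: 15.7
  → nearest: 3 (11.6)
R at (-51.5, -15.4):
  1: 67.0
  2: 16.6
  3: 78.8
  4: 75.6
  → nearest: 2 (16.6)

P→1; Q→3; R→2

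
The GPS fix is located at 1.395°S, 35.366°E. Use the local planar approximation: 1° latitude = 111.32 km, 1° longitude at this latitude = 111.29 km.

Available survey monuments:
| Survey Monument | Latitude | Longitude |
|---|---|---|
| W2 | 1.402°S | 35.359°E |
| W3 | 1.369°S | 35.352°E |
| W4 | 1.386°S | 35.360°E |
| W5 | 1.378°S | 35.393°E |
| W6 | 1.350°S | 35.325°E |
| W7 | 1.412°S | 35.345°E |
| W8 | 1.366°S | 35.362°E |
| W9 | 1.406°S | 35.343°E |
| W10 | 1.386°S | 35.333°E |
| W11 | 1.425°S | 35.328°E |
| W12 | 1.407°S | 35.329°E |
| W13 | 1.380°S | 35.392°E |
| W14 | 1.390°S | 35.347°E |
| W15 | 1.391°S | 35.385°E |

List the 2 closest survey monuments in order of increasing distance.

Distances from 1.395°S, 35.366°E:
W2: √((-0.007·111.32)² + (-0.007·111.29)²) = √(0.60721 + 0.60689) = 1.102 km
W3: √((0.026·111.32)² + (-0.014·111.29)²) = √(8.37709 + 2.42755) = 3.287 km
W4: √((0.009·111.32)² + (-0.006·111.29)²) = √(1.00376 + 0.44588) = 1.204 km
W5: √((0.017·111.32)² + (0.027·111.29)²) = √(3.58133 + 9.02900) = 3.551 km
W6: √((0.045·111.32)² + (-0.041·111.29)²) = √(25.09409 + 20.81997) = 6.776 km
W7: √((-0.017·111.32)² + (-0.021·111.29)²) = √(3.58133 + 5.46199) = 3.007 km
W8: √((0.029·111.32)² + (-0.004·111.29)²) = √(10.42179 + 0.19817) = 3.259 km
W9: √((-0.011·111.32)² + (-0.023·111.29)²) = √(1.49945 + 6.55191) = 2.837 km
W10: √((0.009·111.32)² + (-0.033·111.29)²) = √(1.00376 + 13.48777) = 3.807 km
W11: √((-0.030·111.32)² + (-0.038·111.29)²) = √(11.15293 + 17.88461) = 5.389 km
W12: √((-0.012·111.32)² + (-0.037·111.29)²) = √(1.78447 + 16.95570) = 4.329 km
W13: √((0.015·111.32)² + (0.026·111.29)²) = √(2.78823 + 8.37257) = 3.341 km
W14: √((0.005·111.32)² + (-0.019·111.29)²) = √(0.30980 + 4.47115) = 2.187 km
W15: √((0.004·111.32)² + (0.019·111.29)²) = √(0.19827 + 4.47115) = 2.161 km
Sorted: W2 (1.102 km) < W4 (1.204 km) < W15 (2.161 km) < W14 (2.187 km) < …

W2, W4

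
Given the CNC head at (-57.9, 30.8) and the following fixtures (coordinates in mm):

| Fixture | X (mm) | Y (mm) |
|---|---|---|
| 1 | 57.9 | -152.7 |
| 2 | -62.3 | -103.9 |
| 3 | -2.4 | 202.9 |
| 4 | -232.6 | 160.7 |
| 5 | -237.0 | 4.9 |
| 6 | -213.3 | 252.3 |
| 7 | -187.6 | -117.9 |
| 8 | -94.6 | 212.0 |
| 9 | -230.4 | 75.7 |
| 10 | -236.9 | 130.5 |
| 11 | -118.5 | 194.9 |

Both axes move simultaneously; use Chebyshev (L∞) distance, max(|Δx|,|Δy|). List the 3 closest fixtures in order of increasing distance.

2, 7, 11

Distances from (-57.9, 30.8):
1: max(|115.8|, |-183.5|) = 183.5 mm
2: max(|-4.4|, |-134.7|) = 134.7 mm
3: max(|55.5|, |172.1|) = 172.1 mm
4: max(|-174.7|, |129.9|) = 174.7 mm
5: max(|-179.1|, |-25.9|) = 179.1 mm
6: max(|-155.4|, |221.5|) = 221.5 mm
7: max(|-129.7|, |-148.7|) = 148.7 mm
8: max(|-36.7|, |181.2|) = 181.2 mm
9: max(|-172.5|, |44.9|) = 172.5 mm
10: max(|-179.0|, |99.7|) = 179.0 mm
11: max(|-60.6|, |164.1|) = 164.1 mm
Sorted: 2 (134.7 mm) < 7 (148.7 mm) < 11 (164.1 mm) < 3 (172.1 mm) < 9 (172.5 mm) < …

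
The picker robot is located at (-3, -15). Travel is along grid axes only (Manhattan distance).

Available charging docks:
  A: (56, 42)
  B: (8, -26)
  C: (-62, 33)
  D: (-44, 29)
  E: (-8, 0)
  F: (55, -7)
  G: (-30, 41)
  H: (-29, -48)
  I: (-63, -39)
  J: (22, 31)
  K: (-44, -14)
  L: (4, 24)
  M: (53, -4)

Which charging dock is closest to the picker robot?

Distances from (-3, -15):
A: 116
B: 22
C: 107
D: 85
E: 20
F: 66
G: 83
H: 59
I: 84
J: 71
K: 42
L: 46
M: 67
Minimum: E at 20.

E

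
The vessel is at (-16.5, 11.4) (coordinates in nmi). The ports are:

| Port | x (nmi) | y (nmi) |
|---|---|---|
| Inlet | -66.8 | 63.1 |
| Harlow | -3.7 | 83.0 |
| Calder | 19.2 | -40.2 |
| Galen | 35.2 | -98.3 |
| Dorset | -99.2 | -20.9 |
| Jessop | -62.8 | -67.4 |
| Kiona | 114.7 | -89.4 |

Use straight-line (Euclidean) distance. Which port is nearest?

Calder

Distances from (-16.5, 11.4):
Inlet: √((-50.3)² + (51.7)²) = √(2530.090 + 2672.890) = 72.1 nmi
Harlow: √((12.8)² + (71.6)²) = √(163.840 + 5126.560) = 72.7 nmi
Calder: √((35.7)² + (-51.6)²) = √(1274.490 + 2662.560) = 62.7 nmi
Galen: √((51.7)² + (-109.7)²) = √(2672.890 + 12034.090) = 121.3 nmi
Dorset: √((-82.7)² + (-32.3)²) = √(6839.290 + 1043.290) = 88.8 nmi
Jessop: √((-46.3)² + (-78.8)²) = √(2143.690 + 6209.440) = 91.4 nmi
Kiona: √((131.2)² + (-100.8)²) = √(17213.440 + 10160.640) = 165.5 nmi
Minimum: Calder at 62.7 nmi.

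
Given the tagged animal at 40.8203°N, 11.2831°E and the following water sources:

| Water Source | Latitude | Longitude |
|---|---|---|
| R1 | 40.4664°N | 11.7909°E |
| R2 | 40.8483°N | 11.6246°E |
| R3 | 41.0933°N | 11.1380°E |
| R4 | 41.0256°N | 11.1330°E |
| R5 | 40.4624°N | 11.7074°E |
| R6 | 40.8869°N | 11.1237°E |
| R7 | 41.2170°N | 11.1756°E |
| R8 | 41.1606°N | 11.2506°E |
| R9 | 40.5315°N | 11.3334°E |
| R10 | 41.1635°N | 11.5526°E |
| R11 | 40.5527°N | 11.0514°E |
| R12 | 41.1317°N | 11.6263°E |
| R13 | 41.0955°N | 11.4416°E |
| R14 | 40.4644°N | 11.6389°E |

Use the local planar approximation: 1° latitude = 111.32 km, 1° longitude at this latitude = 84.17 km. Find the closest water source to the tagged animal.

Distances from 40.8203°N, 11.2831°E:
R1: 58.1283 km
R2: 28.9126 km
R3: 32.7526 km
R4: 26.1136 km
R5: 53.5050 km
R6: 15.3289 km
R7: 45.0781 km
R8: 37.9808 km
R9: 32.4268 km
R10: 44.4317 km
R11: 35.6052 km
R12: 45.1235 km
R13: 33.4141 km
R14: 49.6640 km
Minimum: R6 at 15.3289 km.

R6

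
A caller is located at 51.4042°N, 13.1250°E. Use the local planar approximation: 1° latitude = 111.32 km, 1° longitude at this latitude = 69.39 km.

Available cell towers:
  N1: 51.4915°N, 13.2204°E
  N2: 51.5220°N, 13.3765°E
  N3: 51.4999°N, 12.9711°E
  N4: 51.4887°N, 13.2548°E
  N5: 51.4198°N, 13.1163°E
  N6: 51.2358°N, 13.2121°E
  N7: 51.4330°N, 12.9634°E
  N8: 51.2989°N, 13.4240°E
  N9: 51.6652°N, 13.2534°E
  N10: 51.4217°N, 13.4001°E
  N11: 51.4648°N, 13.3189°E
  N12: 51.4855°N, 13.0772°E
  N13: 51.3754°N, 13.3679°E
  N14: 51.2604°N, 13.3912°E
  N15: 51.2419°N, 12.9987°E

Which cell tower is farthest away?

N9

Distances from 51.4042°N, 13.1250°E:
N1: √((0.0873·111.32)² + (0.0954·69.39)²) = √(94.444111 + 43.821831) = 11.7587 km
N2: √((0.1178·111.32)² + (0.2515·69.39)²) = √(171.963777 + 304.557819) = 21.8294 km
N3: √((0.0957·111.32)² + (-0.1539·69.39)²) = √(113.493312 + 114.043625) = 15.0843 km
N4: √((0.0845·111.32)² + (0.1298·69.39)²) = √(88.482995 + 81.122843) = 13.0233 km
N5: √((0.0156·111.32)² + (-0.0087·69.39)²) = √(3.015752 + 0.364445) = 1.8385 km
N6: √((-0.1684·111.32)² + (0.0871·69.39)²) = √(351.423314 + 36.528352) = 19.6965 km
N7: √((0.0288·111.32)² + (-0.1616·69.39)²) = √(10.278539 + 125.740878) = 11.6627 km
N8: √((-0.1053·111.32)² + (0.2990·69.39)²) = √(137.405190 + 430.463321) = 23.8300 km
N9: √((0.2610·111.32)² + (0.1284·69.39)²) = √(844.165132 + 79.382326) = 30.3899 km
N10: √((0.0175·111.32)² + (0.2751·69.39)²) = √(3.795094 + 364.397137) = 19.1883 km
N11: √((0.0606·111.32)² + (0.1939·69.39)²) = √(45.508408 + 181.029517) = 15.0512 km
N12: √((0.0813·111.32)² + (-0.0478·69.39)²) = √(81.908220 + 11.001441) = 9.6390 km
N13: √((-0.0288·111.32)² + (0.2429·69.39)²) = √(10.278539 + 284.085328) = 17.1570 km
N14: √((-0.1438·111.32)² + (0.2662·69.39)²) = √(256.250173 + 341.200672) = 24.4428 km
N15: √((-0.1623·111.32)² + (-0.1263·69.39)²) = √(326.425017 + 76.806942) = 20.0806 km
Maximum: N9 at 30.3899 km.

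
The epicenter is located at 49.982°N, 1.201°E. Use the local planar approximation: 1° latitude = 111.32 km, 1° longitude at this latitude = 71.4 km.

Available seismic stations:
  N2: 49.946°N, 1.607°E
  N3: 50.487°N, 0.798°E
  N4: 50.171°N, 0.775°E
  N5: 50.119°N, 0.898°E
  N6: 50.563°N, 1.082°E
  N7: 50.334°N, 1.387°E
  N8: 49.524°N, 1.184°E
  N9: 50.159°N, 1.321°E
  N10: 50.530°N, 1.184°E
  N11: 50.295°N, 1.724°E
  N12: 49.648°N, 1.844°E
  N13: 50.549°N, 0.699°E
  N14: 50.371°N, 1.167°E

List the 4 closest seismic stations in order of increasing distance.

Distances from 49.982°N, 1.201°E:
N2: 29.264 km
N3: 63.153 km
N4: 36.984 km
N5: 26.469 km
N6: 65.233 km
N7: 41.374 km
N8: 50.999 km
N9: 21.486 km
N10: 61.015 km
N11: 51.073 km
N12: 59.078 km
N13: 72.585 km
N14: 43.371 km
Sorted: N9 (21.486 km) < N5 (26.469 km) < N2 (29.264 km) < N4 (36.984 km) < N7 (41.374 km) < N14 (43.371 km) < …

N9, N5, N2, N4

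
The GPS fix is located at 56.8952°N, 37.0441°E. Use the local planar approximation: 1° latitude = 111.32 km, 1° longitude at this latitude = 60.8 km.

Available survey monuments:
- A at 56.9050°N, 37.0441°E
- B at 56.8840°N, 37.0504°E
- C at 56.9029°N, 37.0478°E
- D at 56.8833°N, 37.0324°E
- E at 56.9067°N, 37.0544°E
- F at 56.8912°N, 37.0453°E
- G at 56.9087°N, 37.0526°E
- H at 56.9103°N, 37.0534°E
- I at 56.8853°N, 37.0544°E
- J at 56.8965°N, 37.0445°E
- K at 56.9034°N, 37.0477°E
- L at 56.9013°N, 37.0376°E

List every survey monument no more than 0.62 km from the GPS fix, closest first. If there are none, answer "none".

Distances from 56.8952°N, 37.0441°E:
A: 1.0909 km
B: 1.3043 km
C: 0.8862 km
D: 1.5036 km
E: 1.4251 km
F: 0.4512 km
G: 1.5892 km
H: 1.7735 km
I: 1.2676 km
J: 0.1467 km
K: 0.9387 km
L: 0.7857 km
Threshold 0.62 km: J (0.1467 km), F (0.4512 km) are within range.

J, F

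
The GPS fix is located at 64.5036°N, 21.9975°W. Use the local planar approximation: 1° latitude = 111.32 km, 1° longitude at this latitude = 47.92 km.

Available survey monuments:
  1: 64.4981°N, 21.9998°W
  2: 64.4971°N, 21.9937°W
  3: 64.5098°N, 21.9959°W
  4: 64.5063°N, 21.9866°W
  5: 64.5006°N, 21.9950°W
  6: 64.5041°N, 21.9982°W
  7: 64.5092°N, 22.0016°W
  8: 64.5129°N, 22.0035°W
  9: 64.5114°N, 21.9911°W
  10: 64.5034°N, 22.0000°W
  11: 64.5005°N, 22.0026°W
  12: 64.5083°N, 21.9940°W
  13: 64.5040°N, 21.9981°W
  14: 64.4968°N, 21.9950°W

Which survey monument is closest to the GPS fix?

Distances from 64.5036°N, 21.9975°W:
1: √((-0.0055·111.32)² + (-0.0023·47.92)²) = √(0.374862 + 0.012148) = 0.6221 km
2: √((-0.0065·111.32)² + (0.0038·47.92)²) = √(0.523568 + 0.033159) = 0.7461 km
3: √((0.0062·111.32)² + (0.0016·47.92)²) = √(0.476354 + 0.005879) = 0.6944 km
4: √((0.0027·111.32)² + (0.0109·47.92)²) = √(0.090339 + 0.272827) = 0.6026 km
5: √((-0.0030·111.32)² + (0.0025·47.92)²) = √(0.111529 + 0.014352) = 0.3548 km
6: √((0.0005·111.32)² + (-0.0007·47.92)²) = √(0.003098 + 0.001125) = 0.0650 km
7: √((0.0056·111.32)² + (-0.0041·47.92)²) = √(0.388618 + 0.038601) = 0.6536 km
8: √((0.0093·111.32)² + (-0.0060·47.92)²) = √(1.071796 + 0.082668) = 1.0745 km
9: √((0.0078·111.32)² + (0.0064·47.92)²) = √(0.753938 + 0.094058) = 0.9209 km
10: √((-0.0002·111.32)² + (-0.0025·47.92)²) = √(0.000496 + 0.014352) = 0.1219 km
11: √((-0.0031·111.32)² + (-0.0051·47.92)²) = √(0.119088 + 0.059727) = 0.4229 km
12: √((0.0047·111.32)² + (0.0035·47.92)²) = √(0.273742 + 0.028130) = 0.5494 km
13: √((0.0004·111.32)² + (-0.0006·47.92)²) = √(0.001983 + 0.000827) = 0.0530 km
14: √((-0.0068·111.32)² + (0.0025·47.92)²) = √(0.573013 + 0.014352) = 0.7664 km
Minimum: 13 at 0.0530 km.

13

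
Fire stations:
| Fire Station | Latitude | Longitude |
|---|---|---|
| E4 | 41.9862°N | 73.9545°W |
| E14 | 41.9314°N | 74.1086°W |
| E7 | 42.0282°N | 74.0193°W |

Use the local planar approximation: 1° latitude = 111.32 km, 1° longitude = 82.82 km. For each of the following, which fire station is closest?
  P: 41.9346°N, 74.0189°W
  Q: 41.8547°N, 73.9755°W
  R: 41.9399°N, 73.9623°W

P at 41.9346°N, 74.0189°W:
  E4: √((0.0516·111.32)² + (0.0644·82.82)²) = √(32.994823 + 28.447374) = 7.8385 km
  E14: √((-0.0032·111.32)² + (-0.0897·82.82)²) = √(0.126896 + 55.189358) = 7.4375 km
  E7: √((0.0936·111.32)² + (-0.0004·82.82)²) = √(108.567064 + 0.001097) = 10.4196 km
  → nearest: E14 (7.4375 km)
Q at 41.8547°N, 73.9755°W:
  E4: √((0.1315·111.32)² + (0.0210·82.82)²) = √(214.288024 + 3.024886) = 14.7415 km
  E14: √((0.0767·111.32)² + (-0.1331·82.82)²) = √(72.901611 + 121.514069) = 13.9433 km
  E7: √((0.1735·111.32)² + (-0.0438·82.82)²) = √(373.031369 + 13.158872) = 19.6517 km
  → nearest: E14 (13.9433 km)
R at 41.9399°N, 73.9623°W:
  E4: √((0.0463·111.32)² + (0.0078·82.82)²) = √(26.564912 + 0.417311) = 5.1944 km
  E14: √((-0.0085·111.32)² + (-0.1463·82.82)²) = √(0.895332 + 146.811172) = 12.1535 km
  E7: √((0.0883·111.32)² + (-0.0570·82.82)²) = √(96.620171 + 22.285386) = 10.9044 km
  → nearest: E4 (5.1944 km)

P→E14; Q→E14; R→E4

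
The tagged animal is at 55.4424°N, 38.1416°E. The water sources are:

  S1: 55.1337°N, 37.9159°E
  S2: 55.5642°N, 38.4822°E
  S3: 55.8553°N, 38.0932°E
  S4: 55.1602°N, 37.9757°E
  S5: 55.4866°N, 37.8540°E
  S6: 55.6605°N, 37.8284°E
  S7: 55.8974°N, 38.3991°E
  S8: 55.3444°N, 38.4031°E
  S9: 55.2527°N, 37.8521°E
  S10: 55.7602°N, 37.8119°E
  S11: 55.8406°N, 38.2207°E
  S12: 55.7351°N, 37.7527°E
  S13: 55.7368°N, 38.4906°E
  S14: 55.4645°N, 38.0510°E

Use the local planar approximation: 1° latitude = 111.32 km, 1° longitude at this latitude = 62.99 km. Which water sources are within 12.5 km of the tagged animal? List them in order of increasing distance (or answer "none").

S14

Distances from 55.4424°N, 38.1416°E:
S1: √((-0.3087·111.32)² + (-0.2257·62.99)²) = √(1180.917761 + 202.118625) = 37.1892 km
S2: √((0.1218·111.32)² + (0.3406·62.99)²) = √(183.840407 + 460.291022) = 25.3797 km
S3: √((0.4129·111.32)² + (-0.0484·62.99)²) = √(2112.691870 + 9.294669) = 46.0650 km
S4: √((-0.2822·111.32)² + (-0.1659·62.99)²) = √(986.871062 + 109.203357) = 33.1070 km
S5: √((0.0442·111.32)² + (-0.2876·62.99)²) = √(24.209785 + 328.186702) = 18.7722 km
S6: √((0.2181·111.32)² + (-0.3132·62.99)²) = √(589.464597 + 389.212450) = 31.2838 km
S7: √((0.4550·111.32)² + (0.2575·62.99)²) = √(2565.483280 + 263.085967) = 53.1843 km
S8: √((-0.0980·111.32)² + (0.2615·62.99)²) = √(119.014136 + 271.322995) = 19.7570 km
S9: √((-0.1897·111.32)² + (-0.2895·62.99)²) = √(445.944752 + 332.537290) = 27.9013 km
S10: √((0.3178·111.32)² + (-0.3297·62.99)²) = √(1251.567223 + 431.301641) = 41.0228 km
S11: √((0.3982·111.32)² + (0.0791·62.99)²) = √(1964.938249 + 24.825396) = 44.6068 km
S12: √((0.2927·111.32)² + (-0.3889·62.99)²) = √(1061.675610 + 600.093749) = 40.7648 km
S13: √((0.2944·111.32)² + (0.3490·62.99)²) = √(1074.043835 + 483.274712) = 39.4629 km
S14: √((0.0221·111.32)² + (-0.0906·62.99)²) = √(6.052446 + 32.568639) = 6.2146 km
Threshold 12.5 km: S14 (6.2146 km) is within range.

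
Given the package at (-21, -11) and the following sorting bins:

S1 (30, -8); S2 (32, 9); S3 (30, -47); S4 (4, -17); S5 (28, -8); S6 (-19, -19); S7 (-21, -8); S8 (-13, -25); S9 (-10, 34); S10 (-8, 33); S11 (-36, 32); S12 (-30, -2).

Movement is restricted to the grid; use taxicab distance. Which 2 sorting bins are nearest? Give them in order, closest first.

S7, S6

Distances from (-21, -11):
S1: |51| + |3| = 51 + 3 = 54
S2: |53| + |20| = 53 + 20 = 73
S3: |51| + |-36| = 51 + 36 = 87
S4: |25| + |-6| = 25 + 6 = 31
S5: |49| + |3| = 49 + 3 = 52
S6: |2| + |-8| = 2 + 8 = 10
S7: |0| + |3| = 0 + 3 = 3
S8: |8| + |-14| = 8 + 14 = 22
S9: |11| + |45| = 11 + 45 = 56
S10: |13| + |44| = 13 + 44 = 57
S11: |-15| + |43| = 15 + 43 = 58
S12: |-9| + |9| = 9 + 9 = 18
Sorted: S7 (3) < S6 (10) < S12 (18) < S8 (22) < …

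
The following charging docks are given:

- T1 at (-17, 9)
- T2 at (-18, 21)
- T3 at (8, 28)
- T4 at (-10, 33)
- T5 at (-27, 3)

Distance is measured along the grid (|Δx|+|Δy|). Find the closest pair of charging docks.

Pairwise distances:
T1–T2: 13
T1–T3: 44
T1–T4: 31
T1–T5: 16
T2–T3: 33
T2–T4: 20
T2–T5: 27
T3–T4: 23
T3–T5: 60
T4–T5: 47
Closest pair: T1–T2 at 13.

T1 and T2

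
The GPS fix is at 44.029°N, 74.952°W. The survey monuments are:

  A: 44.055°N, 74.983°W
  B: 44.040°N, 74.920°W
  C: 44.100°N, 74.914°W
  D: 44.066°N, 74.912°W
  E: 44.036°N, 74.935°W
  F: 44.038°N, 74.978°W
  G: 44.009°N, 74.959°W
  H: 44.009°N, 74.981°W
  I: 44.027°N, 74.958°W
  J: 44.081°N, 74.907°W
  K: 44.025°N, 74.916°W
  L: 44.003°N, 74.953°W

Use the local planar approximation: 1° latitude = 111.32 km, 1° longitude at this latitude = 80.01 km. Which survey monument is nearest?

I

Distances from 44.029°N, 74.952°W:
A: √((0.026·111.32)² + (-0.031·80.01)²) = √(8.37709 + 6.15194) = 3.812 km
B: √((0.011·111.32)² + (0.032·80.01)²) = √(1.49945 + 6.55524) = 2.838 km
C: √((0.071·111.32)² + (0.038·80.01)²) = √(62.46879 + 9.24391) = 8.468 km
D: √((0.037·111.32)² + (0.040·80.01)²) = √(16.96484 + 10.24256) = 5.216 km
E: √((0.007·111.32)² + (0.017·80.01)²) = √(0.60721 + 1.85006) = 1.568 km
F: √((0.009·111.32)² + (-0.026·80.01)²) = √(1.00376 + 4.32748) = 2.309 km
G: √((-0.020·111.32)² + (-0.007·80.01)²) = √(4.95686 + 0.31368) = 2.296 km
H: √((-0.020·111.32)² + (-0.029·80.01)²) = √(4.95686 + 5.38375) = 3.216 km
I: √((-0.002·111.32)² + (-0.006·80.01)²) = √(0.04957 + 0.23046) = 0.529 km
J: √((0.052·111.32)² + (0.045·80.01)²) = √(33.50835 + 12.96324) = 6.817 km
K: √((-0.004·111.32)² + (0.036·80.01)²) = √(0.19827 + 8.29647) = 2.915 km
L: √((-0.026·111.32)² + (-0.001·80.01)²) = √(8.37709 + 0.00640) = 2.895 km
Minimum: I at 0.529 km.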